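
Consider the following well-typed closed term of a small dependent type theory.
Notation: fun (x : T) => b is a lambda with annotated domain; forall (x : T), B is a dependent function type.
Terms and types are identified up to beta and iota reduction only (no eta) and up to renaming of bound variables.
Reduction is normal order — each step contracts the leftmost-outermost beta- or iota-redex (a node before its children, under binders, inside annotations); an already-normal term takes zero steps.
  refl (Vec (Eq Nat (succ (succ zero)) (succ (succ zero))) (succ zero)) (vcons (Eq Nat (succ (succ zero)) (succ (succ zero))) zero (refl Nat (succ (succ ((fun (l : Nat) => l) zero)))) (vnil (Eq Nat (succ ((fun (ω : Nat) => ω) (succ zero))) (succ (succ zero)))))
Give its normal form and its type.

normal form:
  refl (Vec (Eq Nat (succ (succ zero)) (succ (succ zero))) (succ zero)) (vcons (Eq Nat (succ (succ zero)) (succ (succ zero))) zero (refl Nat (succ (succ zero))) (vnil (Eq Nat (succ (succ zero)) (succ (succ zero)))))
inferred type:
  Eq (Vec (Eq Nat (succ (succ zero)) (succ (succ zero))) (succ zero)) (vcons (Eq Nat (succ (succ zero)) (succ (succ zero))) zero (refl Nat (succ (succ zero))) (vnil (Eq Nat (succ (succ zero)) (succ (succ zero))))) (vcons (Eq Nat (succ (succ zero)) (succ (succ zero))) zero (refl Nat (succ (succ zero))) (vnil (Eq Nat (succ (succ zero)) (succ (succ zero)))))


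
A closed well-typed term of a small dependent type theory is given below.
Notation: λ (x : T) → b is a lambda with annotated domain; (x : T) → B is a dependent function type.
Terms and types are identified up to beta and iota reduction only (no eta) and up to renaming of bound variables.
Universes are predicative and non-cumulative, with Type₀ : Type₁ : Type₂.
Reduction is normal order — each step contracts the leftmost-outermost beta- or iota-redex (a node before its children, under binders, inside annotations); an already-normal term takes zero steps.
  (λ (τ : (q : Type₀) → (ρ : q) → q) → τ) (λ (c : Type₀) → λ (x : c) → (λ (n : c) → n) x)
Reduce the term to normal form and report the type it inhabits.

reduced normal form:
  λ (τ : Type₀) → λ (q : τ) → q
type:
  (τ : Type₀) → (q : τ) → τ


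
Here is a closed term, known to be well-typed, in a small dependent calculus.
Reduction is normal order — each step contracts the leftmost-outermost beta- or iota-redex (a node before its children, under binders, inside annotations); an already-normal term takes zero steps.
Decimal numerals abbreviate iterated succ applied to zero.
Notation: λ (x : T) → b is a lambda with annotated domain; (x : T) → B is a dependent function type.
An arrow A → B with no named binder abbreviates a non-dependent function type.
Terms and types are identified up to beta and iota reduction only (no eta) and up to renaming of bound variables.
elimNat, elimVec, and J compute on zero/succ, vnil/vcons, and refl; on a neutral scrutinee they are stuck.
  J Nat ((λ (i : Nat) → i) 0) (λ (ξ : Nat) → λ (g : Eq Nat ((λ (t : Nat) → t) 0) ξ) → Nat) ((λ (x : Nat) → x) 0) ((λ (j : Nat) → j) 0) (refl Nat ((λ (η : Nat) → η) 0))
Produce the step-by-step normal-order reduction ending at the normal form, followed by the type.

normal-order reduction sequence:
  J Nat ((λ (i : Nat) → i) 0) (λ (ξ : Nat) → λ (g : Eq Nat ((λ (t : Nat) → t) 0) ξ) → Nat) ((λ (x : Nat) → x) 0) ((λ (j : Nat) → j) 0) (refl Nat ((λ (η : Nat) → η) 0))
  ~> (λ (i : Nat) → i) 0
  ~> 0
inferred type:
  Nat


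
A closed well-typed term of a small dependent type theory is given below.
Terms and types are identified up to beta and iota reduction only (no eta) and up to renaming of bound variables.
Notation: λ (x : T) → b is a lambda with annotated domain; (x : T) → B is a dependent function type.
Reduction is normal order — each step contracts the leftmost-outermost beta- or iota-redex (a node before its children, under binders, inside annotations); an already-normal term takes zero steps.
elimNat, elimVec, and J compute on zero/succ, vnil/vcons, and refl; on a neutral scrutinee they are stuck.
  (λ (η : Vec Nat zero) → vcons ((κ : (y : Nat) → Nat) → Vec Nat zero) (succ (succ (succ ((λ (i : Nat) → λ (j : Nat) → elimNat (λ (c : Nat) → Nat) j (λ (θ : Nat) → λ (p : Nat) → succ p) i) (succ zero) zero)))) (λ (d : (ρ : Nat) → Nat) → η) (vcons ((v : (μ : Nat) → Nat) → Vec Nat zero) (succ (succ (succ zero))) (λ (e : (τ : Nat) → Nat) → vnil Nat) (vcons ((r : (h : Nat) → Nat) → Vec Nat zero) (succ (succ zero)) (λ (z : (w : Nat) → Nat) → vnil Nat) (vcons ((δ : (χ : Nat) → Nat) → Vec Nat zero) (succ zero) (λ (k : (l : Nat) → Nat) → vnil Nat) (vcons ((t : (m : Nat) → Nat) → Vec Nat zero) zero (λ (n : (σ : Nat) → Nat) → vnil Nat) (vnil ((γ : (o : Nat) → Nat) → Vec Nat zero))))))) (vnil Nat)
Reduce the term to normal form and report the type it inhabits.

normal form:
  vcons ((η : (κ : Nat) → Nat) → Vec Nat zero) (succ (succ (succ (succ zero)))) (λ (y : (i : Nat) → Nat) → vnil Nat) (vcons ((j : (c : Nat) → Nat) → Vec Nat zero) (succ (succ (succ zero))) (λ (θ : (p : Nat) → Nat) → vnil Nat) (vcons ((d : (ρ : Nat) → Nat) → Vec Nat zero) (succ (succ zero)) (λ (v : (μ : Nat) → Nat) → vnil Nat) (vcons ((e : (τ : Nat) → Nat) → Vec Nat zero) (succ zero) (λ (r : (h : Nat) → Nat) → vnil Nat) (vcons ((z : (w : Nat) → Nat) → Vec Nat zero) zero (λ (δ : (χ : Nat) → Nat) → vnil Nat) (vnil ((k : (l : Nat) → Nat) → Vec Nat zero))))))
inferred type:
  Vec ((η : (κ : Nat) → Nat) → Vec Nat zero) (succ (succ (succ (succ (succ zero)))))


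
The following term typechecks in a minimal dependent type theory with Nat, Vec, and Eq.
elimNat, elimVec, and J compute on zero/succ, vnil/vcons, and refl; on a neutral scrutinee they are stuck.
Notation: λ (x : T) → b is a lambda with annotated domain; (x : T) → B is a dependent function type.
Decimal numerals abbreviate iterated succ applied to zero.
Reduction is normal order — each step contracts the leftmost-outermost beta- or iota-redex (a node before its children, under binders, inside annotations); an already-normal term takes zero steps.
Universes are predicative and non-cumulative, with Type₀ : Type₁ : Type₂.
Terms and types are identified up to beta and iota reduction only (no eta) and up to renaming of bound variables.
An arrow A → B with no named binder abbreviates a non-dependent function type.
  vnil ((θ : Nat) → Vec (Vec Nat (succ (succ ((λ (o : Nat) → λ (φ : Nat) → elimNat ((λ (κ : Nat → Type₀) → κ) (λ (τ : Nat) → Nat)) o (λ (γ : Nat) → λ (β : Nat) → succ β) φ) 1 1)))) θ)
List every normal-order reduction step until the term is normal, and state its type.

reduction (normal order):
  vnil ((θ : Nat) → Vec (Vec Nat (succ (succ ((λ (o : Nat) → λ (φ : Nat) → elimNat ((λ (κ : Nat → Type₀) → κ) (λ (τ : Nat) → Nat)) o (λ (γ : Nat) → λ (β : Nat) → succ β) φ) 1 1)))) θ)
  ~> vnil ((θ : Nat) → Vec (Vec Nat (succ (succ ((λ (o : Nat) → elimNat ((λ (φ : Nat → Type₀) → φ) (λ (κ : Nat) → Nat)) 1 (λ (τ : Nat) → λ (γ : Nat) → succ γ) o) 1)))) θ)
  ~> vnil ((θ : Nat) → Vec (Vec Nat (succ (succ (elimNat ((λ (o : Nat → Type₀) → o) (λ (φ : Nat) → Nat)) 1 (λ (κ : Nat) → λ (τ : Nat) → succ τ) 1)))) θ)
  ~> vnil ((θ : Nat) → Vec (Vec Nat (succ (succ ((λ (o : Nat) → λ (φ : Nat) → succ φ) 0 (elimNat ((λ (κ : Nat → Type₀) → κ) (λ (τ : Nat) → Nat)) 1 (λ (γ : Nat) → λ (β : Nat) → succ β) 0))))) θ)
  ~> vnil ((θ : Nat) → Vec (Vec Nat (succ (succ ((λ (o : Nat) → succ o) (elimNat ((λ (φ : Nat → Type₀) → φ) (λ (κ : Nat) → Nat)) 1 (λ (τ : Nat) → λ (γ : Nat) → succ γ) 0))))) θ)
  ~> vnil ((θ : Nat) → Vec (Vec Nat (succ (succ (succ (elimNat ((λ (o : Nat → Type₀) → o) (λ (φ : Nat) → Nat)) 1 (λ (κ : Nat) → λ (τ : Nat) → succ τ) 0))))) θ)
  ~> vnil ((θ : Nat) → Vec (Vec Nat 4) θ)
inferred type:
  Vec ((θ : Nat) → Vec (Vec Nat 4) θ) 0


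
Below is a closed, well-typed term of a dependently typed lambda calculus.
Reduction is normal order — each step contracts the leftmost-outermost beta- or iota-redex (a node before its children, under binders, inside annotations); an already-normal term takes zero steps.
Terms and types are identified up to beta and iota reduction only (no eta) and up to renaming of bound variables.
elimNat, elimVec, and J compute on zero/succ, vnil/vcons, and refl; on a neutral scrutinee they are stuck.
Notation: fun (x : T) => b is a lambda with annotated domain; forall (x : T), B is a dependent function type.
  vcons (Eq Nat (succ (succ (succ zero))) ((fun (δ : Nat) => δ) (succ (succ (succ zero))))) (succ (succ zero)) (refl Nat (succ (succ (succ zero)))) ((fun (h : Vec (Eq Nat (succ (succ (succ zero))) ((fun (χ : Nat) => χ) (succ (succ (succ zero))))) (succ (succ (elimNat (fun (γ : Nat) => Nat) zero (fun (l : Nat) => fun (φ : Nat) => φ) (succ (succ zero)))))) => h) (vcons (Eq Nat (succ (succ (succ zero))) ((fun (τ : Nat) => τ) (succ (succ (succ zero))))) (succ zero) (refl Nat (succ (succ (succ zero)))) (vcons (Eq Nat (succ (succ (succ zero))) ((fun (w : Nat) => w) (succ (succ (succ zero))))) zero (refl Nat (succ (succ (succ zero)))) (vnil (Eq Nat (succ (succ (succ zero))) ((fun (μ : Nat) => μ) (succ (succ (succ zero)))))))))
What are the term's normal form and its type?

reduced normal form:
  vcons (Eq Nat (succ (succ (succ zero))) (succ (succ (succ zero)))) (succ (succ zero)) (refl Nat (succ (succ (succ zero)))) (vcons (Eq Nat (succ (succ (succ zero))) (succ (succ (succ zero)))) (succ zero) (refl Nat (succ (succ (succ zero)))) (vcons (Eq Nat (succ (succ (succ zero))) (succ (succ (succ zero)))) zero (refl Nat (succ (succ (succ zero)))) (vnil (Eq Nat (succ (succ (succ zero))) (succ (succ (succ zero)))))))
type:
  Vec (Eq Nat (succ (succ (succ zero))) (succ (succ (succ zero)))) (succ (succ (succ zero)))
observation: reduction starts at a beta-redex, and 5 normal-order steps reach the normal form.


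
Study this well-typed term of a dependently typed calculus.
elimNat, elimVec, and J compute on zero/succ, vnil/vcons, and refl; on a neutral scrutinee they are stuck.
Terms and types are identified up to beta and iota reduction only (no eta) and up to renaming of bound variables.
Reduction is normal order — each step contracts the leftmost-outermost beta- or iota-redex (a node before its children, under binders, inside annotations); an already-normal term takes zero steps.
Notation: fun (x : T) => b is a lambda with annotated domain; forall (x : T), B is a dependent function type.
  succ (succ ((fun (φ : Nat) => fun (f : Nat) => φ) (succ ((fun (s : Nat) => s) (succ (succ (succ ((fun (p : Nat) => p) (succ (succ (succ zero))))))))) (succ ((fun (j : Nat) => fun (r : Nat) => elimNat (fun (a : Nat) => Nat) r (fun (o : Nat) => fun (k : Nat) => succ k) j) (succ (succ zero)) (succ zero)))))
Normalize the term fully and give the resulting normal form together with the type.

reduced normal form:
  succ (succ (succ (succ (succ (succ (succ (succ (succ zero))))))))
inferred type:
  Nat
observation: 4 normal-order steps normalize the term, beginning with a beta-redex.


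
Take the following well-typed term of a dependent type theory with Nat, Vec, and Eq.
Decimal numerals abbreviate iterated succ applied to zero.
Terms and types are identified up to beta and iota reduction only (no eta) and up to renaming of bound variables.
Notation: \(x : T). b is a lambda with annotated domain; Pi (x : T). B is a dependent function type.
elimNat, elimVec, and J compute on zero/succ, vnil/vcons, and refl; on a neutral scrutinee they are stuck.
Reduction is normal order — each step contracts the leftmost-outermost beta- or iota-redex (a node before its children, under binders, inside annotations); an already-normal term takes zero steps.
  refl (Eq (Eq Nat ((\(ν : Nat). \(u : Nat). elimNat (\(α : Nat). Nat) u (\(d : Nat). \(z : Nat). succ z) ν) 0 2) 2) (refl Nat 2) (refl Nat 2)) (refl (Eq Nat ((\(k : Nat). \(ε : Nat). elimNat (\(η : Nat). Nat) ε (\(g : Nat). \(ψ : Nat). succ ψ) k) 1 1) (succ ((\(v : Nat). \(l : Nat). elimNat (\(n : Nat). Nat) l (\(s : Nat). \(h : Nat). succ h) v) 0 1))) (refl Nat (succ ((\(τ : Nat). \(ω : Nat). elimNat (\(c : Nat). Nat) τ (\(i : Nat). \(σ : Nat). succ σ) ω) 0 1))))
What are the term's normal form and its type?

resulting normal form:
  refl (Eq (Eq Nat 2 2) (refl Nat 2) (refl Nat 2)) (refl (Eq Nat 2 2) (refl Nat 2))
inferred type:
  Eq (Eq (Eq Nat 2 2) (refl Nat 2) (refl Nat 2)) (refl (Eq Nat 2 2) (refl Nat 2)) (refl (Eq Nat 2 2) (refl Nat 2))
observation: reduction starts at a beta-redex, and 18 normal-order steps reach the normal form.


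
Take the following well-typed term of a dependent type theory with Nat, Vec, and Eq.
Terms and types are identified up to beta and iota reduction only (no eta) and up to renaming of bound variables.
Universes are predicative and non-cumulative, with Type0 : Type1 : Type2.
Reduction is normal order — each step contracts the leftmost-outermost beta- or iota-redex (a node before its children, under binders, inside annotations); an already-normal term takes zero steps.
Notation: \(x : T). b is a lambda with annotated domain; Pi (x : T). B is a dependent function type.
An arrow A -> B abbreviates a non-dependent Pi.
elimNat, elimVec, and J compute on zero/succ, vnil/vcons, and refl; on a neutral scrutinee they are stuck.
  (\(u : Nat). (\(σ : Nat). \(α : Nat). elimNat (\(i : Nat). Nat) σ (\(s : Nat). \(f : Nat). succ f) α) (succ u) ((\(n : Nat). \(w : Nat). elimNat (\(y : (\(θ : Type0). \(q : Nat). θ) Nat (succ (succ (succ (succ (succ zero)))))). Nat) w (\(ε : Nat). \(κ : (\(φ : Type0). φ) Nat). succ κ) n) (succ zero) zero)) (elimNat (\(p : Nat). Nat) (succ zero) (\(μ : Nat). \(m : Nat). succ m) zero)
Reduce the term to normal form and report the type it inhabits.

normal form:
  succ (succ (succ zero))
type:
  Nat
observation: reduction starts at a beta-redex, and 14 normal-order steps reach the normal form.


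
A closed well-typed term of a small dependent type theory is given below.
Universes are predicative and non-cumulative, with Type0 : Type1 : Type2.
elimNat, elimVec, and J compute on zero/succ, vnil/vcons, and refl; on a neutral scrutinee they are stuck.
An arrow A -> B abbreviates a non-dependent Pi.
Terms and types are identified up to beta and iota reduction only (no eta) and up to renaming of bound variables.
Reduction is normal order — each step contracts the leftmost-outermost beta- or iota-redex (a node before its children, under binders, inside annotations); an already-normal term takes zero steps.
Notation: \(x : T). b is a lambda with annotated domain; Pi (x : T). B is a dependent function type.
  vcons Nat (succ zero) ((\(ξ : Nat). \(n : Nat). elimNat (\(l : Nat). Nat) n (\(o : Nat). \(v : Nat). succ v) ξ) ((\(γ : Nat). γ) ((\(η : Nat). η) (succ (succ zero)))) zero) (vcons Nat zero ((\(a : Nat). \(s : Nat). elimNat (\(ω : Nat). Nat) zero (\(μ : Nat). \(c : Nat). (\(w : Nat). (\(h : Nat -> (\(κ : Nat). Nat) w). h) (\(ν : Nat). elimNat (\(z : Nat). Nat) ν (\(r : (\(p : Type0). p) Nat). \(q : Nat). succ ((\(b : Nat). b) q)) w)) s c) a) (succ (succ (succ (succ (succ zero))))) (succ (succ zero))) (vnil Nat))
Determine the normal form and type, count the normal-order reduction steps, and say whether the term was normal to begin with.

reduced normal form:
  vcons Nat (succ zero) (succ (succ zero)) (vcons Nat zero (succ (succ (succ (succ (succ (succ (succ (succ (succ (succ zero)))))))))) (vnil Nat))
inferred type:
  Vec Nat (succ (succ zero))
steps to reach normal form (normal order): 89
term was already normal: no
first redex: a beta-redex


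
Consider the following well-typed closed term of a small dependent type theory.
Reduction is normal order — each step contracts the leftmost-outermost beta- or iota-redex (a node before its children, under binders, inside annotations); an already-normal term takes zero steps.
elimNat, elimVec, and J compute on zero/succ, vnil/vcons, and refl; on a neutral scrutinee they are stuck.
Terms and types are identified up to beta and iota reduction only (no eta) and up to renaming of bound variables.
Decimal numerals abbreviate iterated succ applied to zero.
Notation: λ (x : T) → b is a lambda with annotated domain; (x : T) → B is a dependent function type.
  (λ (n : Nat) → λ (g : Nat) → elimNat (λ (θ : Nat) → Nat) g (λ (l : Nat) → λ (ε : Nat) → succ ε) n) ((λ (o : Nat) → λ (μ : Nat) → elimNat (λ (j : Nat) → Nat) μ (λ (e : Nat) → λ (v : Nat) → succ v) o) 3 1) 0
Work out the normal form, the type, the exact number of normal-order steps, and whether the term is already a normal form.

normal form:
  4
inferred type:
  Nat
reduction steps (normal order): 27
term was already normal: no
first redex: a beta-redex


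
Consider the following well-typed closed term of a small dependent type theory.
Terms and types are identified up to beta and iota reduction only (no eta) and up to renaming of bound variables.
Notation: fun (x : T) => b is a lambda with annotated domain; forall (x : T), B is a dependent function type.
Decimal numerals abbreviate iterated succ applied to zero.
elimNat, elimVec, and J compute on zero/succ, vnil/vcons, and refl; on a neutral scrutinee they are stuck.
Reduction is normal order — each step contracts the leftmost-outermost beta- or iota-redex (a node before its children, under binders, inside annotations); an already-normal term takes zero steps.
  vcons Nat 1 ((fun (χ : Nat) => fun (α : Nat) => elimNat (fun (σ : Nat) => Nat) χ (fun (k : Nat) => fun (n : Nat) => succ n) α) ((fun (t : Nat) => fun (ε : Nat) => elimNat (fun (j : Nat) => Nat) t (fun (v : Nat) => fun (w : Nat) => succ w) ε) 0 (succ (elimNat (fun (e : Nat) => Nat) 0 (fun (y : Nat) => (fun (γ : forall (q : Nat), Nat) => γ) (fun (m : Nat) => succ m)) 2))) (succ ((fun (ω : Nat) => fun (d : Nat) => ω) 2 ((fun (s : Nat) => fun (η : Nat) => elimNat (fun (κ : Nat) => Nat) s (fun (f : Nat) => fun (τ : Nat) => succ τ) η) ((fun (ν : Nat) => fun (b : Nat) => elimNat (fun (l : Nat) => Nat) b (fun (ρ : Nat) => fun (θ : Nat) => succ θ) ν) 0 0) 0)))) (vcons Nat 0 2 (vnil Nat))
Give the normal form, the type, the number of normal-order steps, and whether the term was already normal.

resulting normal form:
  vcons Nat 1 6 (vcons Nat 0 2 (vnil Nat))
inferred type:
  Vec Nat 2
reduction steps (normal order): 35
term was already normal: no
first contracted redex: a beta-redex


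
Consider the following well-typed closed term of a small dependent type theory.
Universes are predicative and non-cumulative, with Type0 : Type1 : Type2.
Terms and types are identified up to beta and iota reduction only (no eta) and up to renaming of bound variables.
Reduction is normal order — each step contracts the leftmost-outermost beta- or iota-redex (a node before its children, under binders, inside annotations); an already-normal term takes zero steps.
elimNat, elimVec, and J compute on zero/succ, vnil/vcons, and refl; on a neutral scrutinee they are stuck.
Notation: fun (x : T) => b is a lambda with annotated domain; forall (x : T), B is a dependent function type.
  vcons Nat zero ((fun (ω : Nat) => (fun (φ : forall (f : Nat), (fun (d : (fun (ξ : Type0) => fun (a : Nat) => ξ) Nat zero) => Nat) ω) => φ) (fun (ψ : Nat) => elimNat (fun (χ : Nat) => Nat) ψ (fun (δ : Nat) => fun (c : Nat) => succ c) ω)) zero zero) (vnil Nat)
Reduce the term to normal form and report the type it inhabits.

resulting normal form:
  vcons Nat zero zero (vnil Nat)
type:
  Vec Nat (succ zero)
observation: 4 normal-order steps separate the term from its normal form.


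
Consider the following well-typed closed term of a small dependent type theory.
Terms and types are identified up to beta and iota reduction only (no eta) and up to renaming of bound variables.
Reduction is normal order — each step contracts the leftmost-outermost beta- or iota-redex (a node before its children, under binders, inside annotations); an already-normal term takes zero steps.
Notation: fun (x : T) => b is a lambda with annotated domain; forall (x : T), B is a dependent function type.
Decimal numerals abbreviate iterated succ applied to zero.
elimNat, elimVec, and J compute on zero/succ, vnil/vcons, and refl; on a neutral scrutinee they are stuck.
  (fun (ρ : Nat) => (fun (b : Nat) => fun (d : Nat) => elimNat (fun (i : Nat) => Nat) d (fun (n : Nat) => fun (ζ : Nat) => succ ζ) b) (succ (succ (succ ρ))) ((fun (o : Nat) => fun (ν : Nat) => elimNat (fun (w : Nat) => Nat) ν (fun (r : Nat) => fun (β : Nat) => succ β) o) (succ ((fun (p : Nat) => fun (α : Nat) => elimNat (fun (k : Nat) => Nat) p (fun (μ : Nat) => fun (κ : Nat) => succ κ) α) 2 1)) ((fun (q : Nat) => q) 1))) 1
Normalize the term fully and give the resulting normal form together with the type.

normal form:
  9
the term's type:
  Nat
observation: normalization takes exactly 38 steps under the normal-order strategy.


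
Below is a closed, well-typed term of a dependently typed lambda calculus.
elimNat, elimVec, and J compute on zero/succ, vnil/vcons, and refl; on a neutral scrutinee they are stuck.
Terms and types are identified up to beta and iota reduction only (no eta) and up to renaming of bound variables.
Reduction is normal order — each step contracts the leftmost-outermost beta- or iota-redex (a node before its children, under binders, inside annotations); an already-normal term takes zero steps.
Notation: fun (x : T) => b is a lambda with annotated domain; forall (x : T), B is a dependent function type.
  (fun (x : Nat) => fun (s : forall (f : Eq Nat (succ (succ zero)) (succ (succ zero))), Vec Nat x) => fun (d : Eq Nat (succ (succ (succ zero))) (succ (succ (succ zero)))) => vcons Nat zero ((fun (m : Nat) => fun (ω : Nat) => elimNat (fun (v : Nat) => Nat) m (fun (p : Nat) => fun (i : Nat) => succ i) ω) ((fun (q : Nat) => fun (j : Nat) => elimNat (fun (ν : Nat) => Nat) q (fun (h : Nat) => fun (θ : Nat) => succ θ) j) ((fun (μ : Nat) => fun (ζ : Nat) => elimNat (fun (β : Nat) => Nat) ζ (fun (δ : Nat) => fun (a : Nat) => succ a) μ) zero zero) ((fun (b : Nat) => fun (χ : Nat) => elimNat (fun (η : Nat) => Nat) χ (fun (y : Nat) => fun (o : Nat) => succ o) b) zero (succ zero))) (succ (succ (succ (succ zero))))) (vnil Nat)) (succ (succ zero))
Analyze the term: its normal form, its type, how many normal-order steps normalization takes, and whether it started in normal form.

resulting normal form:
  fun (x : forall (s : Eq Nat (succ (succ zero)) (succ (succ zero))), Vec Nat (succ (succ zero))) => fun (f : Eq Nat (succ (succ (succ zero))) (succ (succ (succ zero)))) => vcons Nat zero (succ (succ (succ (succ (succ zero))))) (vnil Nat)
inferred type:
  forall (x : forall (s : Eq Nat (succ (succ zero)) (succ (succ zero))), Vec Nat (succ (succ zero))), forall (f : Eq Nat (succ (succ (succ zero))) (succ (succ (succ zero)))), Vec Nat (succ zero)
steps to reach normal form (normal order): 28
started in normal form: no
first redex: a beta-redex


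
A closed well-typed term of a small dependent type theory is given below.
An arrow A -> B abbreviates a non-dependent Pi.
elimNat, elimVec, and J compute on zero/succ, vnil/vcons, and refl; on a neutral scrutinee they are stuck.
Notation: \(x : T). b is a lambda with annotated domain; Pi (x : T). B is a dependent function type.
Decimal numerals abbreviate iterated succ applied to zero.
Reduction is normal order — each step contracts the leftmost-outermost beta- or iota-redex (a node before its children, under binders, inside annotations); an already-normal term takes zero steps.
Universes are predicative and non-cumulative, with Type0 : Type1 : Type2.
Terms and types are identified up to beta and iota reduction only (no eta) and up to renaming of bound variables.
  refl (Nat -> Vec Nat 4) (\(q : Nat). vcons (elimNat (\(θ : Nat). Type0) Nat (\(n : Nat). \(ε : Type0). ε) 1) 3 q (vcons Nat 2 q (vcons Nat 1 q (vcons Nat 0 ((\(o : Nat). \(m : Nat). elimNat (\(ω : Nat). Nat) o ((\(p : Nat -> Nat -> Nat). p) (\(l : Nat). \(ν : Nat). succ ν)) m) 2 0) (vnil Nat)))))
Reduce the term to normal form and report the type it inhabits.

normal form:
  refl (Nat -> Vec Nat 4) (\(q : Nat). vcons Nat 3 q (vcons Nat 2 q (vcons Nat 1 q (vcons Nat 0 2 (vnil Nat)))))
type:
  Eq (Nat -> Vec Nat 4) (\(q : Nat). vcons Nat 3 q (vcons Nat 2 q (vcons Nat 1 q (vcons Nat 0 2 (vnil Nat))))) (\(θ : Nat). vcons Nat 3 θ (vcons Nat 2 θ (vcons Nat 1 θ (vcons Nat 0 2 (vnil Nat)))))


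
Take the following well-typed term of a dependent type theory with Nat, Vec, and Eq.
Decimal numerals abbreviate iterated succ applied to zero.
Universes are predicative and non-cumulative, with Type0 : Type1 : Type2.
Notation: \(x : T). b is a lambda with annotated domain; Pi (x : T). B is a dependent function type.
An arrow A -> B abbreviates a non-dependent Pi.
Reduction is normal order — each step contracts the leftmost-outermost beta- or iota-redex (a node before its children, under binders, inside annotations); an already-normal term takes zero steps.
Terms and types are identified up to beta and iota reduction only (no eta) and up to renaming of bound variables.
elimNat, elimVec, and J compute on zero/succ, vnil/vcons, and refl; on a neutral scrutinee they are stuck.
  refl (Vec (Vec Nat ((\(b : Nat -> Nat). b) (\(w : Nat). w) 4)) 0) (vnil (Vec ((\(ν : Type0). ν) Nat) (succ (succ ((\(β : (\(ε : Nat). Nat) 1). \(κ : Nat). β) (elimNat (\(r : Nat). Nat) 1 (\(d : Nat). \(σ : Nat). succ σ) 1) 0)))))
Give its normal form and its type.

resulting normal form:
  refl (Vec (Vec Nat 4) 0) (vnil (Vec Nat 4))
type:
  Eq (Vec (Vec Nat 4) 0) (vnil (Vec Nat 4)) (vnil (Vec Nat 4))


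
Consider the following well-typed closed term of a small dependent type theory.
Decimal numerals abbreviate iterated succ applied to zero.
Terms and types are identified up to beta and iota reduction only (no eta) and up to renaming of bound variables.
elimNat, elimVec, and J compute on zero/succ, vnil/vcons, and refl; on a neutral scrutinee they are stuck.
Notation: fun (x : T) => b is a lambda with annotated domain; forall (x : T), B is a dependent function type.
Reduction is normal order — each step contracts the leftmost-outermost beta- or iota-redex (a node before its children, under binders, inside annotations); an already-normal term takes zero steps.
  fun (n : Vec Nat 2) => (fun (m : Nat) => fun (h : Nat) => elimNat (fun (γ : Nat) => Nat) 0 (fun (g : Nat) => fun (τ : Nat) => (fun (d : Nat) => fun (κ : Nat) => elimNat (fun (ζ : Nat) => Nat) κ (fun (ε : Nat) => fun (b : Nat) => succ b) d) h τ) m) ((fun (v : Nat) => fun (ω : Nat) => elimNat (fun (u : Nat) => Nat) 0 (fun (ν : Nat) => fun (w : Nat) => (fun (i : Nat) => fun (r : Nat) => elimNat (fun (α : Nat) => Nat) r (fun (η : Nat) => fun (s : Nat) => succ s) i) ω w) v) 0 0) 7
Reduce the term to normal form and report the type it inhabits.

reduced normal form:
  fun (n : Vec Nat 2) => 0
type:
  forall (n : Vec Nat 2), Nat
observation: the term reaches its normal form after 30 normal-order steps.


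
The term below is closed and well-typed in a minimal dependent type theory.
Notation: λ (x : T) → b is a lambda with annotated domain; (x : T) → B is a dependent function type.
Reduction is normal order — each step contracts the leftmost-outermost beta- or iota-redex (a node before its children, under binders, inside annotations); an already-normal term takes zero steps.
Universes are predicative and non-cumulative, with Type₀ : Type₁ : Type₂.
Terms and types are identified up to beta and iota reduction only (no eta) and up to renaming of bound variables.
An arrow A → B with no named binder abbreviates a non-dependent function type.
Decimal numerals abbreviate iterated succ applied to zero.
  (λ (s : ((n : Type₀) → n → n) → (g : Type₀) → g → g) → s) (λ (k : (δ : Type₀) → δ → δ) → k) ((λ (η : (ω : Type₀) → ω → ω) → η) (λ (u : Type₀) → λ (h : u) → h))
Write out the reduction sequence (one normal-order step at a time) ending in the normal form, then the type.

reduction (normal order):
  (λ (s : ((n : Type₀) → n → n) → (g : Type₀) → g → g) → s) (λ (k : (δ : Type₀) → δ → δ) → k) ((λ (η : (ω : Type₀) → ω → ω) → η) (λ (u : Type₀) → λ (h : u) → h))
  ~> (λ (s : (n : Type₀) → n → n) → s) ((λ (g : (k : Type₀) → k → k) → g) (λ (δ : Type₀) → λ (η : δ) → η))
  ~> (λ (s : (n : Type₀) → n → n) → s) (λ (g : Type₀) → λ (k : g) → k)
  ~> λ (s : Type₀) → λ (n : s) → n
type:
  (s : Type₀) → s → s


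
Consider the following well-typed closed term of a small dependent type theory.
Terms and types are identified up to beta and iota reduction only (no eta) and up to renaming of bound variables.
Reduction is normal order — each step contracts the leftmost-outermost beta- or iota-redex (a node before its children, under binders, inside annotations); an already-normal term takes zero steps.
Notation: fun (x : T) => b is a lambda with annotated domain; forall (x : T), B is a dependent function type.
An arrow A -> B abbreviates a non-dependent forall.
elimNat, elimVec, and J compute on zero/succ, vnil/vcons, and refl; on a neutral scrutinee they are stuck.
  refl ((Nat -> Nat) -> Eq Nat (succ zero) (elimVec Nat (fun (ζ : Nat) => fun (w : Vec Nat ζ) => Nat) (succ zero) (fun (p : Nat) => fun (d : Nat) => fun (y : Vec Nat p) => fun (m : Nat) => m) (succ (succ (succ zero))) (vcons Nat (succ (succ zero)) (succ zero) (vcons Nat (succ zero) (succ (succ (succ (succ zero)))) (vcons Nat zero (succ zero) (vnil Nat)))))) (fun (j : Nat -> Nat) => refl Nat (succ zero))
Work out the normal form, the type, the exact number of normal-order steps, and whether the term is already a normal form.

normal form:
  refl ((Nat -> Nat) -> Eq Nat (succ zero) (succ zero)) (fun (ζ : Nat -> Nat) => refl Nat (succ zero))
the term's type:
  Eq ((Nat -> Nat) -> Eq Nat (succ zero) (succ zero)) (fun (ζ : Nat -> Nat) => refl Nat (succ zero)) (fun (w : Nat -> Nat) => refl Nat (succ zero))
steps to reach normal form (normal order): 16
term was already normal: no
first redex: an elimVec iota-redex


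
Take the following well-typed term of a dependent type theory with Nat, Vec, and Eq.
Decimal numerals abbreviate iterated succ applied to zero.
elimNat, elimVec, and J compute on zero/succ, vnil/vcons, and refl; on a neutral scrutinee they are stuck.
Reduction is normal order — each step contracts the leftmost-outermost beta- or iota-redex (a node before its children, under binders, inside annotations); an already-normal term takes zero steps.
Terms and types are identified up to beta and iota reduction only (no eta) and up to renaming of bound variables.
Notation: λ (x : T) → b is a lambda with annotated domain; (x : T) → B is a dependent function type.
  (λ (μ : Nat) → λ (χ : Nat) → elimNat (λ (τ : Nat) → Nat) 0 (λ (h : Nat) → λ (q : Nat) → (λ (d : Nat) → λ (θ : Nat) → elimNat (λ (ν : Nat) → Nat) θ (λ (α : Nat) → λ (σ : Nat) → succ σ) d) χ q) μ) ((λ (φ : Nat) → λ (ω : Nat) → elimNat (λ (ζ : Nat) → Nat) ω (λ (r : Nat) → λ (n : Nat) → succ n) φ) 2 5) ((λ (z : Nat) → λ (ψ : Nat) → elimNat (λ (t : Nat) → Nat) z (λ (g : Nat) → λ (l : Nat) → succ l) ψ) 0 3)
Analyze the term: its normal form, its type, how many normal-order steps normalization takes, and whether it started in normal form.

normal form:
  21
inferred type:
  Nat
normal-order step count: 57
already normal: no
first redex: a beta-redex


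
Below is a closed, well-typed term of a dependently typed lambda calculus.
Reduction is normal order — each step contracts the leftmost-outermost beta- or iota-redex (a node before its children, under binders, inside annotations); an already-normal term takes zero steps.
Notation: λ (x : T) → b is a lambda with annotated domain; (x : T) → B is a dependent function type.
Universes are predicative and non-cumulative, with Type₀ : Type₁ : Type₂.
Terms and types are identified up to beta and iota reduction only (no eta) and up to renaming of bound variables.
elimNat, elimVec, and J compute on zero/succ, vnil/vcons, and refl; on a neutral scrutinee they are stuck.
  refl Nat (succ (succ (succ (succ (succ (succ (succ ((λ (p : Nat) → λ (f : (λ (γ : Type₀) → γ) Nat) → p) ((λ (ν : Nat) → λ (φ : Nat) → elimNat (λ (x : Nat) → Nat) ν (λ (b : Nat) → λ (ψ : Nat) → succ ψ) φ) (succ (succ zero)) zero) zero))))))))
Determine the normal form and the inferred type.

normal form:
  refl Nat (succ (succ (succ (succ (succ (succ (succ (succ (succ zero)))))))))
the term's type:
  Eq Nat (succ (succ (succ (succ (succ (succ (succ (succ (succ zero))))))))) (succ (succ (succ (succ (succ (succ (succ (succ (succ zero)))))))))


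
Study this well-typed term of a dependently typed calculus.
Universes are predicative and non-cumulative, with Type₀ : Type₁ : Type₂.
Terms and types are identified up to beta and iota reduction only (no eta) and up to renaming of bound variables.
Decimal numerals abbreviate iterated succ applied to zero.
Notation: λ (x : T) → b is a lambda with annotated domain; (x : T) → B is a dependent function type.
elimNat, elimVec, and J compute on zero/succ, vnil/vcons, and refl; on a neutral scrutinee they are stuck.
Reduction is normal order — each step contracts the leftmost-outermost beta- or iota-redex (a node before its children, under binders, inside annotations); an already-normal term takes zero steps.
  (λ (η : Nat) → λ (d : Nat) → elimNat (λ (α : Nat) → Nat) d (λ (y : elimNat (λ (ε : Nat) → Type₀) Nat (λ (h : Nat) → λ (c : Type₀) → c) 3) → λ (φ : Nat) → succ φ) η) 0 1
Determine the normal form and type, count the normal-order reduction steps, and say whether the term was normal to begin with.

resulting normal form:
  1
type:
  Nat
steps to reach normal form (normal order): 3
term was already normal: no
first contracted redex: a beta-redex


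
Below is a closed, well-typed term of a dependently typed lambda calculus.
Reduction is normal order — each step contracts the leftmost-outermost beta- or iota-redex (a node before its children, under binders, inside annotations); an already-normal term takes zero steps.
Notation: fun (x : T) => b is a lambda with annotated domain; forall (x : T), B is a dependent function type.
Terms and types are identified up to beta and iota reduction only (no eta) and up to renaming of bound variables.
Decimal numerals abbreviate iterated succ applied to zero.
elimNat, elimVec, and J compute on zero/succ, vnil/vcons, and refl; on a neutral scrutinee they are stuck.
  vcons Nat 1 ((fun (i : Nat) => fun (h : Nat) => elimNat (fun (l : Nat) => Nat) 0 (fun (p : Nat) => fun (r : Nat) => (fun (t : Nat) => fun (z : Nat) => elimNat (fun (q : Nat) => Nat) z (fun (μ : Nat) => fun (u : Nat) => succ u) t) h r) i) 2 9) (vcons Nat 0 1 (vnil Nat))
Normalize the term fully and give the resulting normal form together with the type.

resulting normal form:
  vcons Nat 1 18 (vcons Nat 0 1 (vnil Nat))
inferred type:
  Vec Nat 2


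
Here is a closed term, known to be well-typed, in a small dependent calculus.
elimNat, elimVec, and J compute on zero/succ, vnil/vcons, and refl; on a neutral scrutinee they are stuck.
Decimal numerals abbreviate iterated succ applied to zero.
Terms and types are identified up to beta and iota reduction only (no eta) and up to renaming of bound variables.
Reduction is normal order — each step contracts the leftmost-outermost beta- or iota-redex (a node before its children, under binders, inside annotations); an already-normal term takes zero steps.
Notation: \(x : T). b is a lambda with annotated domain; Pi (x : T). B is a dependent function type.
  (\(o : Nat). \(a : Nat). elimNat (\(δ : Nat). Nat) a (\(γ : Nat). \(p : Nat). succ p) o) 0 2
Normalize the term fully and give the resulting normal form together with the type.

reduced normal form:
  2
type:
  Nat


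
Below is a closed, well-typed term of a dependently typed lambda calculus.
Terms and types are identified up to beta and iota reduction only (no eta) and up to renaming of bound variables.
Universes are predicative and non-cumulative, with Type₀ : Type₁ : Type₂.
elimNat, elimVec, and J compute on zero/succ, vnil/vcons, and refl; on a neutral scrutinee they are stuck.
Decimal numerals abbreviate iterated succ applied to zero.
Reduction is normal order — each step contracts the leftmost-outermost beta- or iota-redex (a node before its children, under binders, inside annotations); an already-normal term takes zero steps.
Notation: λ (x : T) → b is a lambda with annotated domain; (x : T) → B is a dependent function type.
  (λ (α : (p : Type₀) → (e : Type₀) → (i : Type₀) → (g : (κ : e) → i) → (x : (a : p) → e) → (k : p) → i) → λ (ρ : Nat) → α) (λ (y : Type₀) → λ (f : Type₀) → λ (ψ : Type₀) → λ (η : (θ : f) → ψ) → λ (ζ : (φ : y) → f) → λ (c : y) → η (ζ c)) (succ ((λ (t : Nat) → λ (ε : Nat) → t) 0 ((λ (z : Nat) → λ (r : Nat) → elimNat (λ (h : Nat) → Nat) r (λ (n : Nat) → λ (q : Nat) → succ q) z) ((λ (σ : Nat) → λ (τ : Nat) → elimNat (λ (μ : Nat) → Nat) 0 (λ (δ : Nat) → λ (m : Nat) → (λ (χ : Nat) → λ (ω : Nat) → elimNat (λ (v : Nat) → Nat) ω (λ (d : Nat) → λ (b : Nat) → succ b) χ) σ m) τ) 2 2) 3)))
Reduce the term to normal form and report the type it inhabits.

reduced normal form:
  λ (α : Type₀) → λ (p : Type₀) → λ (e : Type₀) → λ (i : (g : p) → e) → λ (κ : (x : α) → p) → λ (a : α) → i (κ a)
type:
  (α : Type₀) → (p : Type₀) → (e : Type₀) → (i : (g : p) → e) → (κ : (x : α) → p) → (a : α) → e


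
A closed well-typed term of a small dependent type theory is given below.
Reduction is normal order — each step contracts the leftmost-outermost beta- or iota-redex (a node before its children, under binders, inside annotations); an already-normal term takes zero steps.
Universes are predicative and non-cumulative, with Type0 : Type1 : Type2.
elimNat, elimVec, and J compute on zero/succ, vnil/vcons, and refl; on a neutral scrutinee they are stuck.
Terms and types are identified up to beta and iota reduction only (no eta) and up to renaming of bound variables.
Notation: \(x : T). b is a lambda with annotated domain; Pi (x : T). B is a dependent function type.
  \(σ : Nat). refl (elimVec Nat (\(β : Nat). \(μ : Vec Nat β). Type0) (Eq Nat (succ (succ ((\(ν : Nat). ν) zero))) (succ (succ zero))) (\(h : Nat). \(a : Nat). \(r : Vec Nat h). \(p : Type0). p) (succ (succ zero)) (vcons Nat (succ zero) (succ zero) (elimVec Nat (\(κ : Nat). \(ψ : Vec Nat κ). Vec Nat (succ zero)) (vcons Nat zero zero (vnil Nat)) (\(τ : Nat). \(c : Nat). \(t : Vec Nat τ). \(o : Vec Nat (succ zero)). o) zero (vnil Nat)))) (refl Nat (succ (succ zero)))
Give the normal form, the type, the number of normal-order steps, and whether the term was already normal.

reduced normal form:
  \(σ : Nat). refl (Eq Nat (succ (succ zero)) (succ (succ zero))) (refl Nat (succ (succ zero)))
the term's type:
  Pi (σ : Nat). Eq (Eq Nat (succ (succ zero)) (succ (succ zero))) (refl Nat (succ (succ zero))) (refl Nat (succ (succ zero)))
normal-order step count: 13
term was already normal: no
first redex: an elimVec iota-redex


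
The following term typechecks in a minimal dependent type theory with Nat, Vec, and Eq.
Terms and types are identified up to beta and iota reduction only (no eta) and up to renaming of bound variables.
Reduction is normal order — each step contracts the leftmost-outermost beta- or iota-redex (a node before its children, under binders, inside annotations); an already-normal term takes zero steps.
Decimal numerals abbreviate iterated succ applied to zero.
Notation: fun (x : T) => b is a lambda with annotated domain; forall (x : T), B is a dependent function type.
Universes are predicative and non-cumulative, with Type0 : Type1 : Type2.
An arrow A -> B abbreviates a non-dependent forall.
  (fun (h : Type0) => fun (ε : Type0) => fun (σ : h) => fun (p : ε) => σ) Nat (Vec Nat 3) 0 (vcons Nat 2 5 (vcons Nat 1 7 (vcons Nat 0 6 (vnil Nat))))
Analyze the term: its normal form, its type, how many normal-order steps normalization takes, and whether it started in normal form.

normal form:
  0
the term's type:
  Nat
steps to reach normal form (normal order): 4
term was already normal: no
first redex: a beta-redex
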